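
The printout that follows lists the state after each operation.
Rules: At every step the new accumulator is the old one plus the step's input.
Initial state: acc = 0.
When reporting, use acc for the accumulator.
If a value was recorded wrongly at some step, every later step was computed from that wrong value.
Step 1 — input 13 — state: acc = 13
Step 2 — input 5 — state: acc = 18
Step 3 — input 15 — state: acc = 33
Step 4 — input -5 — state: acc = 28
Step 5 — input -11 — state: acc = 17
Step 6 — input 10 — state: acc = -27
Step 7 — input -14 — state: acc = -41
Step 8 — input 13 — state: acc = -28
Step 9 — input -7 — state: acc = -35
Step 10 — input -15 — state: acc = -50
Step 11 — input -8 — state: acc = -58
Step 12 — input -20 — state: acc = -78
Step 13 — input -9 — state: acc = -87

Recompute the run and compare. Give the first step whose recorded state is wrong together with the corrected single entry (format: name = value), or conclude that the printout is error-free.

step 1: acc = 0 + 13 = 13 -> consistent with the printout
step 2: acc = 13 + 5 = 18 -> exactly as logged
step 3: acc = 18 + 15 = 33 -> agrees with the printout
step 4: acc = 33 + -5 = 28 -> matches
step 5: acc = 28 + -11 = 17 -> in agreement
step 6: acc = 17 + 10 = 27 -> a discrepancy with the printout
The audit stops at step 6: the recorded entry is wrong and should be acc = 27.

step 6, acc = 27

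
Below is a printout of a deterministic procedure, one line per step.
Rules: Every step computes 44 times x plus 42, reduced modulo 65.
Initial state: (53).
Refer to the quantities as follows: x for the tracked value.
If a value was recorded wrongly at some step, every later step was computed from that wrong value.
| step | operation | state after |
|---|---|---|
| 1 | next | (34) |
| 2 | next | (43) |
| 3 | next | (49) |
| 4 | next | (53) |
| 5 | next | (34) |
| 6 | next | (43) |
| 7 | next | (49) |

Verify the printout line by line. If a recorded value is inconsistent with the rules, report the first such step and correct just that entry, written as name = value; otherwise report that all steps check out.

Recomputing the run from the initial state:
step 1: x = 34
step 2: x = 43
step 3: x = 49
step 4: x = 53
step 5: x = 34
step 6: x = 43
step 7: x = 49
This matches the printout at every step.

no error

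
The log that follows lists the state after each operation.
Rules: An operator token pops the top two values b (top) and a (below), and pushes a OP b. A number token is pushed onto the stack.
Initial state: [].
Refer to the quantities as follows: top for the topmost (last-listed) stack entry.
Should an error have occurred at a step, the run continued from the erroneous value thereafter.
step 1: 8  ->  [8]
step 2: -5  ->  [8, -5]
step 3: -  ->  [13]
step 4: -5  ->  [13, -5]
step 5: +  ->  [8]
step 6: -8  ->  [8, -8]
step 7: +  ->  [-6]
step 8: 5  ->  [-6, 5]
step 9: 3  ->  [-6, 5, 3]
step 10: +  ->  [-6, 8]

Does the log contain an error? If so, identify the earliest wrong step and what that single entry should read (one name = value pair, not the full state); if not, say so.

1. push 8: top = 8 (agrees with the log)
2. push -5: top = -5 (consistent with the log)
3. 8 - -5 = 13 (confirmed correct)
4. push -5: top = -5 (confirmed correct)
5. 13 + -5 = 8 (no discrepancy)
6. push -8: top = -8 (in agreement)
7. 8 + -8 = 0 (the log has a different value)
First incorrect step: 7; the correct value is top = 0.

step 7, top = 0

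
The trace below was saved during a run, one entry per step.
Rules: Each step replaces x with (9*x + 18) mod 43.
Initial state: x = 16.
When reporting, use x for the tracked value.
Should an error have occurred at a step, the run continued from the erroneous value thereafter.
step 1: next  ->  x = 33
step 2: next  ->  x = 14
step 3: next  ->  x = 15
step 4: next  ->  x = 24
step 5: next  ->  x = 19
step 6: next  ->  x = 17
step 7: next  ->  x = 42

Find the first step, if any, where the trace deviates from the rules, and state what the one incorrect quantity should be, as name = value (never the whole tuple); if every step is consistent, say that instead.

step 1: x = (9*16 + 18) mod 43 = 33 -> exactly as logged
step 2: x = (9*33 + 18) mod 43 = 14 -> no discrepancy
step 3: x = (9*14 + 18) mod 43 = 15 -> matches
step 4: x = (9*15 + 18) mod 43 = 24 -> consistent with the trace
step 5: x = (9*24 + 18) mod 43 = 19 -> no discrepancy
step 6: x = (9*19 + 18) mod 43 = 17 -> checks out
step 7: x = (9*17 + 18) mod 43 = 42 -> agrees with the trace
The whole run recomputes cleanly — no discrepancies.

no error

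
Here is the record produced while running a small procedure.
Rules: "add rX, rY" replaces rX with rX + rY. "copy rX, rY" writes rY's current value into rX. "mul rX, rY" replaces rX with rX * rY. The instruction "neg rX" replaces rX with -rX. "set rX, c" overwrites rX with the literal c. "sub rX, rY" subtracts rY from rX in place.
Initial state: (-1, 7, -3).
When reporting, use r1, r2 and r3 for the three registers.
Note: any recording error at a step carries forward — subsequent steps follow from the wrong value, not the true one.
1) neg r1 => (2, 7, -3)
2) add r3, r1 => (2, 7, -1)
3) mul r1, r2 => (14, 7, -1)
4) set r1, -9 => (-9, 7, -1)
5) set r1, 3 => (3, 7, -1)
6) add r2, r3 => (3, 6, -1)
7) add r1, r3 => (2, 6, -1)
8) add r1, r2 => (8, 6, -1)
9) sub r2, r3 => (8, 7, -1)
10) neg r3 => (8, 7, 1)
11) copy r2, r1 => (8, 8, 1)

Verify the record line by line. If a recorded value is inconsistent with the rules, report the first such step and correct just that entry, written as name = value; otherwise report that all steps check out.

Step 1: r1 = -(-1) = 1 — the record disagrees here.
First deviation found at step 1; the corrected entry is r1 = 1.

step 1, r1 = 1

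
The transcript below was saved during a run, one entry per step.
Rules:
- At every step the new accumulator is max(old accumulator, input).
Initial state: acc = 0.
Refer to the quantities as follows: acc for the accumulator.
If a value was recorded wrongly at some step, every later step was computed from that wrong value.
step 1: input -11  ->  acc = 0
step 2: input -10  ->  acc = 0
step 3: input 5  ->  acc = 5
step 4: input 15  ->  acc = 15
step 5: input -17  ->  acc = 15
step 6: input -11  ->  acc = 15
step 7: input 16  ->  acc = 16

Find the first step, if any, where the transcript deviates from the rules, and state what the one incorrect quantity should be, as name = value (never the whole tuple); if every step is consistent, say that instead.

step 1: acc = max(0, -11) = 0 -> confirmed correct
step 2: acc = max(0, -10) = 0 -> verified
step 3: acc = max(0, 5) = 5 -> consistent with the transcript
step 4: acc = max(5, 15) = 15 -> in agreement
step 5: acc = max(15, -17) = 15 -> no discrepancy
step 6: acc = max(15, -11) = 15 -> matches
step 7: acc = max(15, 16) = 16 -> confirmed correct
Each recorded entry agrees with the recomputation.

no error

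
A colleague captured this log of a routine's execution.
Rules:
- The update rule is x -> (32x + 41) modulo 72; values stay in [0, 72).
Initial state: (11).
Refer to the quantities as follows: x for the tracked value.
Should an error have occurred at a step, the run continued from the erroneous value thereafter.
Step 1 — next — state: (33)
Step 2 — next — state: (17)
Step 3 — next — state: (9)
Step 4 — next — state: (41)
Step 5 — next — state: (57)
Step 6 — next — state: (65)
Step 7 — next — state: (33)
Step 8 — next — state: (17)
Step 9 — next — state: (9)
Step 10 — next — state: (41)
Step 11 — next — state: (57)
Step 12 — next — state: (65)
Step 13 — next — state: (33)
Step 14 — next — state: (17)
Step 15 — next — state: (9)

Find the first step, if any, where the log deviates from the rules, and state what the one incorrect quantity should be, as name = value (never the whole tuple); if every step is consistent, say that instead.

no error

Step 1: x = (32*11 + 41) mod 72 = 33 — same as recorded.
Step 2: x = (32*33 + 41) mod 72 = 17 — checks out.
Step 3: x = (32*17 + 41) mod 72 = 9 — in agreement.
Step 4: x = (32*9 + 41) mod 72 = 41 — no discrepancy.
Step 5: x = (32*41 + 41) mod 72 = 57 — checks out.
Step 6: x = (32*57 + 41) mod 72 = 65 — no discrepancy.
Step 7: x = (32*65 + 41) mod 72 = 33 — checks out.
Step 8: x = (32*33 + 41) mod 72 = 17 — consistent with the log.
Step 9: x = (32*17 + 41) mod 72 = 9 — verified.
Step 10: x = (32*9 + 41) mod 72 = 41 — in agreement.
Step 11: x = (32*41 + 41) mod 72 = 57 — verified.
Step 12: x = (32*57 + 41) mod 72 = 65 — exactly as logged.
Step 13: x = (32*65 + 41) mod 72 = 33 — exactly as logged.
Step 14: x = (32*33 + 41) mod 72 = 17 — no discrepancy.
Step 15: x = (32*17 + 41) mod 72 = 9 — in agreement.
All entries verified; no error found.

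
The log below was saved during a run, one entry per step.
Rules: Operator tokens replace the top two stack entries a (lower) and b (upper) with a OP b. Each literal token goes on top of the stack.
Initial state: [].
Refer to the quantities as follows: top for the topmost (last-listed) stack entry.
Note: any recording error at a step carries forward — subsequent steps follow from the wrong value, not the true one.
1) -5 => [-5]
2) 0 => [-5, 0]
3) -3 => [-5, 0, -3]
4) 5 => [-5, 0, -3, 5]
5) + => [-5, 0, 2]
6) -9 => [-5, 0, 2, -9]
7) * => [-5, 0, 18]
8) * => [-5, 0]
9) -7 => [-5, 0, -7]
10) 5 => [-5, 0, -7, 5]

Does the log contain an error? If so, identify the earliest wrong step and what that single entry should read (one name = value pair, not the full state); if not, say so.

step 7, top = -18

1. push -5: top = -5 (no discrepancy)
2. push 0: top = 0 (in agreement)
3. push -3: top = -3 (no discrepancy)
4. push 5: top = 5 (confirmed correct)
5. -3 + 5 = 2 (checks out)
6. push -9: top = -9 (verified)
7. 2 * -9 = -18 (this is not what the log shows)
So the first discrepancy is step 7, where the right value is top = -18.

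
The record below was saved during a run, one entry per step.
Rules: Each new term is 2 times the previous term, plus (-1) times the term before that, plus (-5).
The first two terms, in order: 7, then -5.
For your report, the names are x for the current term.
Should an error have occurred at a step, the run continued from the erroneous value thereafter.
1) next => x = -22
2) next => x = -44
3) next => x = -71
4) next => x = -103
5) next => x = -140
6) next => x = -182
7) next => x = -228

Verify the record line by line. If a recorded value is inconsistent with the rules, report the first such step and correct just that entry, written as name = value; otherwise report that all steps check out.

step 7, x = -229

step 1: x = 2*(-5) + (-1)*(7) + (-5) = -22 -> same as recorded
step 2: x = 2*(-22) + (-1)*(-5) + (-5) = -44 -> agrees with the record
step 3: x = 2*(-44) + (-1)*(-22) + (-5) = -71 -> matches
step 4: x = 2*(-71) + (-1)*(-44) + (-5) = -103 -> checks out
step 5: x = 2*(-103) + (-1)*(-71) + (-5) = -140 -> no discrepancy
step 6: x = 2*(-140) + (-1)*(-103) + (-5) = -182 -> agrees with the record
step 7: x = 2*(-182) + (-1)*(-140) + (-5) = -229 -> not what was recorded
So the first discrepancy is step 7, where the right value is x = -229.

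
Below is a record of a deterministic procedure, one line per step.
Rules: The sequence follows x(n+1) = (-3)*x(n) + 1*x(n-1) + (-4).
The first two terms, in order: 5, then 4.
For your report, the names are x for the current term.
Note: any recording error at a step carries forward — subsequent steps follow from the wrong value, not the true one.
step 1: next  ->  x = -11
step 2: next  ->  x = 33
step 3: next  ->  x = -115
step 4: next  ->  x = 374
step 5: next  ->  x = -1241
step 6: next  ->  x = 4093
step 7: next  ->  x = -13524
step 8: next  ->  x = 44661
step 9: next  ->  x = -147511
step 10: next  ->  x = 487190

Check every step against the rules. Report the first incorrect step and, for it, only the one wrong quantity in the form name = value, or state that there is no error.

Recomputing the run from the initial state:
step 1: x = -11
step 2: x = 33
step 3: x = -114
step 4: x = 371
step 5: x = -1231
step 6: x = 4060
step 7: x = -13415
step 8: x = 44301
step 9: x = -146322
step 10: x = 483263
The first disagreement with the record is at step 3, where the value should be x = -114.

step 3, x = -114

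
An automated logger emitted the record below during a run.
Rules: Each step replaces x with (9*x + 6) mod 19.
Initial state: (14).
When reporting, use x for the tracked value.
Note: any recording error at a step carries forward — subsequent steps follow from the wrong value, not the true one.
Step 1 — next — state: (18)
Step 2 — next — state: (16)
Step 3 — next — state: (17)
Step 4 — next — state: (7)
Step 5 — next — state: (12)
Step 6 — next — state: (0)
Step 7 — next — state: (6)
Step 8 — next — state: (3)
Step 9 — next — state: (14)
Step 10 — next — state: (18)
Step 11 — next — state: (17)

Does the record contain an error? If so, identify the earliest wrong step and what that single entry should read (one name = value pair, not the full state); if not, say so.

step 11, x = 16

Step 1: x = (9*14 + 6) mod 19 = 18 — agrees with the record.
Step 2: x = (9*18 + 6) mod 19 = 16 — checks out.
Step 3: x = (9*16 + 6) mod 19 = 17 — exactly as logged.
Step 4: x = (9*17 + 6) mod 19 = 7 — confirmed correct.
Step 5: x = (9*7 + 6) mod 19 = 12 — checks out.
Step 6: x = (9*12 + 6) mod 19 = 0 — no discrepancy.
Step 7: x = (9*0 + 6) mod 19 = 6 — confirmed correct.
Step 8: x = (9*6 + 6) mod 19 = 3 — same as recorded.
Step 9: x = (9*3 + 6) mod 19 = 14 — consistent with the record.
Step 10: x = (9*14 + 6) mod 19 = 18 — exactly as logged.
Step 11: x = (9*18 + 6) mod 19 = 16 — a discrepancy with the record.
First deviation found at step 11; the corrected entry is x = 16.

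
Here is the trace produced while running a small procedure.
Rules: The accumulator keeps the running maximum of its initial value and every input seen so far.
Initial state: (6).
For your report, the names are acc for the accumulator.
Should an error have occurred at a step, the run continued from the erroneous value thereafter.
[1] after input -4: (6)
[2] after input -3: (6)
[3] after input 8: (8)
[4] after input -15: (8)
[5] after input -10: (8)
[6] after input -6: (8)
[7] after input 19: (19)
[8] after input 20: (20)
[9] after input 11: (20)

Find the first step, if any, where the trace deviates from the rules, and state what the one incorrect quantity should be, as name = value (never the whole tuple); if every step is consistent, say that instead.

no error

step 1: acc = max(6, -4) = 6 -> same as recorded
step 2: acc = max(6, -3) = 6 -> verified
step 3: acc = max(6, 8) = 8 -> verified
step 4: acc = max(8, -15) = 8 -> exactly as logged
step 5: acc = max(8, -10) = 8 -> checks out
step 6: acc = max(8, -6) = 8 -> verified
step 7: acc = max(8, 19) = 19 -> consistent with the trace
step 8: acc = max(19, 20) = 20 -> confirmed correct
step 9: acc = max(20, 11) = 20 -> verified
All steps check out; nothing to correct.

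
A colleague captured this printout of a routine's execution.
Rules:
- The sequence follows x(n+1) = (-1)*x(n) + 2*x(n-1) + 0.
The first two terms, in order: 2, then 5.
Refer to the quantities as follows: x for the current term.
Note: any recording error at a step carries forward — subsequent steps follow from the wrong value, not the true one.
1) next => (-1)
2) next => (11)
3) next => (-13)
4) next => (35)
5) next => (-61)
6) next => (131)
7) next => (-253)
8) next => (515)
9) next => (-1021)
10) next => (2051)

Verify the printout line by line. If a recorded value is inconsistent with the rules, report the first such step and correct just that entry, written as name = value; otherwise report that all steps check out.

Recomputing the run from the initial state:
step 1: x = -1
step 2: x = 11
step 3: x = -13
step 4: x = 35
step 5: x = -61
step 6: x = 131
step 7: x = -253
step 8: x = 515
step 9: x = -1021
step 10: x = 2051
This matches the printout at every step.

no error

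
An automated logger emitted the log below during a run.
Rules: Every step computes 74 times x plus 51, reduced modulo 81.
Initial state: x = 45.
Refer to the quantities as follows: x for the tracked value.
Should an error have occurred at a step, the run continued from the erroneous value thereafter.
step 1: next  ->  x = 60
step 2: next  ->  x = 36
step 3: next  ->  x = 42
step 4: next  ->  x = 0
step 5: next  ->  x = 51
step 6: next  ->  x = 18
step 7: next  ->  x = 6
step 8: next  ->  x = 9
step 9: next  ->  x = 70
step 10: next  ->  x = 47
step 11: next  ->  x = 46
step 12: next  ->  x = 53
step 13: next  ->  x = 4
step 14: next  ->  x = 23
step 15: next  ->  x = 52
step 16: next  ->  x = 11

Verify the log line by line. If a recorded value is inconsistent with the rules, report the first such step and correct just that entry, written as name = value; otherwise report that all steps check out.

Step 1: x = (74*45 + 51) mod 81 = 60 — exactly as logged.
Step 2: x = (74*60 + 51) mod 81 = 36 — in agreement.
Step 3: x = (74*36 + 51) mod 81 = 42 — verified.
Step 4: x = (74*42 + 51) mod 81 = 0 — verified.
Step 5: x = (74*0 + 51) mod 81 = 51 — same as recorded.
Step 6: x = (74*51 + 51) mod 81 = 18 — confirmed correct.
Step 7: x = (74*18 + 51) mod 81 = 6 — verified.
Step 8: x = (74*6 + 51) mod 81 = 9 — matches.
Step 9: x = (74*9 + 51) mod 81 = 69 — first mismatch against the log.
Conclusion: step 9 carries the first error; the entry should be x = 69.

step 9, x = 69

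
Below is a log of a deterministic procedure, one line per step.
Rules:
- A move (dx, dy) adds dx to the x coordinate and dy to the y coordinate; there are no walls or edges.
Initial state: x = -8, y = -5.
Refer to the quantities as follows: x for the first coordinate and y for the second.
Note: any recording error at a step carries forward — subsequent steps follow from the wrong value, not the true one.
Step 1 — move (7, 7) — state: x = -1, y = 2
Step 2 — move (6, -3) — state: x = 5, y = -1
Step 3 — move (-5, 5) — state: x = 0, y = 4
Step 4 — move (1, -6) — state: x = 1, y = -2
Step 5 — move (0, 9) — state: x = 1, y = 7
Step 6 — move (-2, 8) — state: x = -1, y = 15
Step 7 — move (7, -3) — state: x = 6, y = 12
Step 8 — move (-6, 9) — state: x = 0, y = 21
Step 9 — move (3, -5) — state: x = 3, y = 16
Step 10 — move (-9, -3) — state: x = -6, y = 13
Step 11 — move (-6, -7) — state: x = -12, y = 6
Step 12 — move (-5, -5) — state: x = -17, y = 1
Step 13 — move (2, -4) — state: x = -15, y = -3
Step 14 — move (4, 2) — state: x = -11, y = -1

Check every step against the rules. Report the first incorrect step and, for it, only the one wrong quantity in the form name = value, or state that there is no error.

no error

Recomputing the run from the initial state:
step 1: x = -1, y = 2
step 2: x = 5, y = -1
step 3: x = 0, y = 4
step 4: x = 1, y = -2
step 5: x = 1, y = 7
step 6: x = -1, y = 15
step 7: x = 6, y = 12
step 8: x = 0, y = 21
step 9: x = 3, y = 16
step 10: x = -6, y = 13
step 11: x = -12, y = 6
step 12: x = -17, y = 1
step 13: x = -15, y = -3
step 14: x = -11, y = -1
This matches the log at every step.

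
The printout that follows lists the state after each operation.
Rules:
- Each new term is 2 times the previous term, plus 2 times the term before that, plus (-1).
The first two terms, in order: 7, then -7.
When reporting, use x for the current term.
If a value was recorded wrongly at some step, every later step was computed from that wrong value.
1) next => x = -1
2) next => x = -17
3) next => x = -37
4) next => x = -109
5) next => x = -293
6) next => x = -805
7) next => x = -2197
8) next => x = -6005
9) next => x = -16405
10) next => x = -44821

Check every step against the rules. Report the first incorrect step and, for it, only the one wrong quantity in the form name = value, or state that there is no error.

no error

Recomputing the run from the initial state:
step 1: x = -1
step 2: x = -17
step 3: x = -37
step 4: x = -109
step 5: x = -293
step 6: x = -805
step 7: x = -2197
step 8: x = -6005
step 9: x = -16405
step 10: x = -44821
This matches the printout at every step.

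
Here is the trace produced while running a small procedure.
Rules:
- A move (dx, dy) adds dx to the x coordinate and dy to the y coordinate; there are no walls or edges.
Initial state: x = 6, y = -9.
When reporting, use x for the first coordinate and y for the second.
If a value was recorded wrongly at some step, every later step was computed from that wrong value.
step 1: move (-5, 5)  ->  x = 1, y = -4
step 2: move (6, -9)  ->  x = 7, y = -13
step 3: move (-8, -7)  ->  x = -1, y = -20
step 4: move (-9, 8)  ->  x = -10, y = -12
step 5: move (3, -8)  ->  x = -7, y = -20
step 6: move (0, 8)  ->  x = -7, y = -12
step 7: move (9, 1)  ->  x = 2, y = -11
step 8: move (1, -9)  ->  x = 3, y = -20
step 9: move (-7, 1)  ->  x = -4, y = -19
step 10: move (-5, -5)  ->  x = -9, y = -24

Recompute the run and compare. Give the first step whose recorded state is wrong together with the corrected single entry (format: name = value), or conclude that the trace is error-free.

no error

Recomputing the run from the initial state:
step 1: x = 1, y = -4
step 2: x = 7, y = -13
step 3: x = -1, y = -20
step 4: x = -10, y = -12
step 5: x = -7, y = -20
step 6: x = -7, y = -12
step 7: x = 2, y = -11
step 8: x = 3, y = -20
step 9: x = -4, y = -19
step 10: x = -9, y = -24
This matches the trace at every step.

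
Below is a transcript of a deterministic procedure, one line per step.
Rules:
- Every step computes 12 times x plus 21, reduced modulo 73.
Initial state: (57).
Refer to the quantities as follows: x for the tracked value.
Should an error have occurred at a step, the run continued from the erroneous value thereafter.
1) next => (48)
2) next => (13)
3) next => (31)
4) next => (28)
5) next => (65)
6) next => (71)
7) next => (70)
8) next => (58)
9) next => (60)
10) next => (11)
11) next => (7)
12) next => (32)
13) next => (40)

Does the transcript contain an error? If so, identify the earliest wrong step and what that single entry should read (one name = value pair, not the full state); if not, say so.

Recomputing the run from the initial state:
step 1: x = 48
step 2: x = 13
step 3: x = 31
step 4: x = 28
step 5: x = 65
step 6: x = 71
step 7: x = 70
step 8: x = 58
step 9: x = 60
step 10: x = 11
step 11: x = 7
step 12: x = 32
step 13: x = 40
This matches the transcript at every step.

no error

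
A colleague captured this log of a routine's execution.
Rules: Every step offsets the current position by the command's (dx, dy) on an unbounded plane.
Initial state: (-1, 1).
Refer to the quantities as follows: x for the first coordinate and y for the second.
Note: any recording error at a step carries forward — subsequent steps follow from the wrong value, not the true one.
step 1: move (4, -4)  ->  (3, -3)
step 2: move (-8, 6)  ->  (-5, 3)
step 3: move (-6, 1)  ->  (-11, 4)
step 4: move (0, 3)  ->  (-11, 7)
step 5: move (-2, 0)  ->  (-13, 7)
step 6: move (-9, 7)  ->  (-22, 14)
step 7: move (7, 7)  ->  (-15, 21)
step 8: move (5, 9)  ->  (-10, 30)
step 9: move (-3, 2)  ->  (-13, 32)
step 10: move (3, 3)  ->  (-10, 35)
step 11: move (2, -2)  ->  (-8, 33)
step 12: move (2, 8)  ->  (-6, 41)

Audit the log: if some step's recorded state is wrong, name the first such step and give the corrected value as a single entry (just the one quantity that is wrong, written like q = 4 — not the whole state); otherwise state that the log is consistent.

no error

1. x = -1 + (4) = 3, y = 1 + (-4) = -3 (matches)
2. x = 3 + (-8) = -5, y = -3 + (6) = 3 (agrees with the log)
3. x = -5 + (-6) = -11, y = 3 + (1) = 4 (matches)
4. x = -11 + (0) = -11, y = 4 + (3) = 7 (same as recorded)
5. x = -11 + (-2) = -13, y = 7 + (0) = 7 (same as recorded)
6. x = -13 + (-9) = -22, y = 7 + (7) = 14 (consistent with the log)
7. x = -22 + (7) = -15, y = 14 + (7) = 21 (exactly as logged)
8. x = -15 + (5) = -10, y = 21 + (9) = 30 (confirmed correct)
9. x = -10 + (-3) = -13, y = 30 + (2) = 32 (same as recorded)
10. x = -13 + (3) = -10, y = 32 + (3) = 35 (consistent with the log)
11. x = -10 + (2) = -8, y = 35 + (-2) = 33 (no discrepancy)
12. x = -8 + (2) = -6, y = 33 + (8) = 41 (matches)
Each recorded entry agrees with the recomputation.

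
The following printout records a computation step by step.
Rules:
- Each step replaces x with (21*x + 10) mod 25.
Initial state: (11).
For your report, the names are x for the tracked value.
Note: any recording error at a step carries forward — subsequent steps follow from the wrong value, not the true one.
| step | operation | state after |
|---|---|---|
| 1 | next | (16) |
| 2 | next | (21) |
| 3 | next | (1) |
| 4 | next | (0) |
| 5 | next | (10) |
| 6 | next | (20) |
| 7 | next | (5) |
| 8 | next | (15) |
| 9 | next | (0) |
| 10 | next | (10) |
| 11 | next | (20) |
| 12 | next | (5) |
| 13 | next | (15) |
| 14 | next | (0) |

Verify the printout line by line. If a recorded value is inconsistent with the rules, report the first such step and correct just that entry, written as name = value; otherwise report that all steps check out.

Recomputing the run from the initial state:
step 1: x = 16
step 2: x = 21
step 3: x = 1
step 4: x = 6
step 5: x = 11
step 6: x = 16
step 7: x = 21
step 8: x = 1
step 9: x = 6
step 10: x = 11
step 11: x = 16
step 12: x = 21
step 13: x = 1
step 14: x = 6
The first disagreement with the printout is at step 4, where the value should be x = 6.

step 4, x = 6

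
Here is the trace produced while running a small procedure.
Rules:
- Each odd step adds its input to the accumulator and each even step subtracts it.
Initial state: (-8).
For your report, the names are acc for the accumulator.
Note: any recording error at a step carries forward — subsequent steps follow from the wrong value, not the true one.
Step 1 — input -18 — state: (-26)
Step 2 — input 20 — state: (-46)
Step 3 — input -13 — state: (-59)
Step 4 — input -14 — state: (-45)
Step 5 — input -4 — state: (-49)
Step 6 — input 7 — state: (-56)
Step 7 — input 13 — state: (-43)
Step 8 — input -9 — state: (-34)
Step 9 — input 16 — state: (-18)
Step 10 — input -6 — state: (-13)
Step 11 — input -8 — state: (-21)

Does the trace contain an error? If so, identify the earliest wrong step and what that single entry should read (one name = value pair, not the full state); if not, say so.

Recomputing the run from the initial state:
step 1: acc = -26
step 2: acc = -46
step 3: acc = -59
step 4: acc = -45
step 5: acc = -49
step 6: acc = -56
step 7: acc = -43
step 8: acc = -34
step 9: acc = -18
step 10: acc = -12
step 11: acc = -20
The first disagreement with the trace is at step 10, where the value should be acc = -12.

step 10, acc = -12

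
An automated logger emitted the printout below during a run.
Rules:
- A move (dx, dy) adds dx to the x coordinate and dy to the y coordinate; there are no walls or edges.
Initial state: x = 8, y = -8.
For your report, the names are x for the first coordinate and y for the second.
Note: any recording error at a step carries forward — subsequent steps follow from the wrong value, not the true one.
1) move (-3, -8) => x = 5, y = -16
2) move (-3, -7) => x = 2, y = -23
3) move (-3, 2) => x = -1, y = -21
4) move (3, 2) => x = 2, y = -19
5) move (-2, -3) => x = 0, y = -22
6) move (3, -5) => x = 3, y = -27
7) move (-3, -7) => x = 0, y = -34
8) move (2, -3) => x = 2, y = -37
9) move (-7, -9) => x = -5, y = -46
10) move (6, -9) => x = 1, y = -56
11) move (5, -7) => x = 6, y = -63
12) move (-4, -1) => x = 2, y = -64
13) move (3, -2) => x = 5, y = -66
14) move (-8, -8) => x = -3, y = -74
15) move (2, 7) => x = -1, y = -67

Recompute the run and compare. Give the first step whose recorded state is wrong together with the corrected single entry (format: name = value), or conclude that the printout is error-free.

step 1: x = 8 + (-3) = 5, y = -8 + (-8) = -16 -> same as recorded
step 2: x = 5 + (-3) = 2, y = -16 + (-7) = -23 -> verified
step 3: x = 2 + (-3) = -1, y = -23 + (2) = -21 -> confirmed correct
step 4: x = -1 + (3) = 2, y = -21 + (2) = -19 -> no discrepancy
step 5: x = 2 + (-2) = 0, y = -19 + (-3) = -22 -> exactly as logged
step 6: x = 0 + (3) = 3, y = -22 + (-5) = -27 -> same as recorded
step 7: x = 3 + (-3) = 0, y = -27 + (-7) = -34 -> agrees with the printout
step 8: x = 0 + (2) = 2, y = -34 + (-3) = -37 -> confirmed correct
step 9: x = 2 + (-7) = -5, y = -37 + (-9) = -46 -> agrees with the printout
step 10: x = -5 + (6) = 1, y = -46 + (-9) = -55 -> the entry is off here
So the first discrepancy is step 10, where the right value is y = -55.

step 10, y = -55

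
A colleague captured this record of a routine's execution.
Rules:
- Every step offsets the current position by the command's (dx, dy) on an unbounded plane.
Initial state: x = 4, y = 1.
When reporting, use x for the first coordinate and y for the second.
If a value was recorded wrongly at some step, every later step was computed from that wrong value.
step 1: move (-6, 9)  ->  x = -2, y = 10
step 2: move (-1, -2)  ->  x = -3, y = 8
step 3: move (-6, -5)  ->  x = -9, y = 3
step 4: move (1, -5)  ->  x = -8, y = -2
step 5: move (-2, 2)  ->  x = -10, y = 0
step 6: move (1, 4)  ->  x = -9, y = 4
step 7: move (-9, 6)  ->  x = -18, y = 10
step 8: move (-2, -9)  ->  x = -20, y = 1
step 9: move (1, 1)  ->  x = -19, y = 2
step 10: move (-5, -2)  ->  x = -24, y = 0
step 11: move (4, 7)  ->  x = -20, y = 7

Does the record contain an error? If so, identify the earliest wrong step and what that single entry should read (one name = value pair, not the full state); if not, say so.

no error

Recomputing the run from the initial state:
step 1: x = -2, y = 10
step 2: x = -3, y = 8
step 3: x = -9, y = 3
step 4: x = -8, y = -2
step 5: x = -10, y = 0
step 6: x = -9, y = 4
step 7: x = -18, y = 10
step 8: x = -20, y = 1
step 9: x = -19, y = 2
step 10: x = -24, y = 0
step 11: x = -20, y = 7
This matches the record at every step.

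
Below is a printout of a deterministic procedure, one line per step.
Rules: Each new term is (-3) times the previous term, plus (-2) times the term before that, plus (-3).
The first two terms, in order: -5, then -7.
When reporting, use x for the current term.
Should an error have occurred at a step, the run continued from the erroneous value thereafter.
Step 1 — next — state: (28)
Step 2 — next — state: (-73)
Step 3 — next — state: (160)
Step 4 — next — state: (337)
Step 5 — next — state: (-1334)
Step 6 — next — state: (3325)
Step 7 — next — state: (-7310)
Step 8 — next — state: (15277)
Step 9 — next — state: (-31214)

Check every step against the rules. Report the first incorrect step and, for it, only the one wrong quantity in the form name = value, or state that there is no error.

Recomputing the run from the initial state:
step 1: x = 28
step 2: x = -73
step 3: x = 160
step 4: x = -337
step 5: x = 688
step 6: x = -1393
step 7: x = 2800
step 8: x = -5617
step 9: x = 11248
The first disagreement with the printout is at step 4, where the value should be x = -337.

step 4, x = -337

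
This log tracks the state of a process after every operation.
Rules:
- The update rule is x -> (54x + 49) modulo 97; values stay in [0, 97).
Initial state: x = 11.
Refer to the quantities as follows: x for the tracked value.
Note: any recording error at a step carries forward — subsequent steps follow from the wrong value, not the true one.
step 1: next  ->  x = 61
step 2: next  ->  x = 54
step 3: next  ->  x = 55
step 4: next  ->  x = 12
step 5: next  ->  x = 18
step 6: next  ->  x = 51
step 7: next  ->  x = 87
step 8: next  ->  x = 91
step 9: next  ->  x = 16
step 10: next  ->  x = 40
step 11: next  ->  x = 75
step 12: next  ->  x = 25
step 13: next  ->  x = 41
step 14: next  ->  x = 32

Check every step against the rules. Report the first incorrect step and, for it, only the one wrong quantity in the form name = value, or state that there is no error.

Recomputing the run from the initial state:
step 1: x = 61
step 2: x = 45
step 3: x = 54
step 4: x = 55
step 5: x = 12
step 6: x = 18
step 7: x = 51
step 8: x = 87
step 9: x = 91
step 10: x = 16
step 11: x = 40
step 12: x = 75
step 13: x = 25
step 14: x = 41
The first disagreement with the log is at step 2, where the value should be x = 45.

step 2, x = 45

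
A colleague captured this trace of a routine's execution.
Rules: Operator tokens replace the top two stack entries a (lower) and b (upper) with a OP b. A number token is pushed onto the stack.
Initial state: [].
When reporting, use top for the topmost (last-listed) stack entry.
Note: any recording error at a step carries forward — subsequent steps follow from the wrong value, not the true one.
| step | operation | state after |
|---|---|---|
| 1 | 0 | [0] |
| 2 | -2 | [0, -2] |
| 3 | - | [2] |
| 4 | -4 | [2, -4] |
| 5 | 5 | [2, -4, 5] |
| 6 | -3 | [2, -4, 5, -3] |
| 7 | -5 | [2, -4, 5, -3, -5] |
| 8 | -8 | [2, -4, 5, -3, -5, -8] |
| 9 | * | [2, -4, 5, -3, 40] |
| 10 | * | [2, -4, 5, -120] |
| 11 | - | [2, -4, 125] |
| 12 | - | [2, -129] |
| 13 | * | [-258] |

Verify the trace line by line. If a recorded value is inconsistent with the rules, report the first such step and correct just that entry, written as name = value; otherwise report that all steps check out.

1. push 0: top = 0 (verified)
2. push -2: top = -2 (matches)
3. 0 - -2 = 2 (exactly as logged)
4. push -4: top = -4 (checks out)
5. push 5: top = 5 (exactly as logged)
6. push -3: top = -3 (exactly as logged)
7. push -5: top = -5 (matches)
8. push -8: top = -8 (same as recorded)
9. -5 * -8 = 40 (consistent with the trace)
10. -3 * 40 = -120 (no discrepancy)
11. 5 - -120 = 125 (same as recorded)
12. -4 - 125 = -129 (no discrepancy)
13. 2 * -129 = -258 (checks out)
The recomputation confirms every line.

no error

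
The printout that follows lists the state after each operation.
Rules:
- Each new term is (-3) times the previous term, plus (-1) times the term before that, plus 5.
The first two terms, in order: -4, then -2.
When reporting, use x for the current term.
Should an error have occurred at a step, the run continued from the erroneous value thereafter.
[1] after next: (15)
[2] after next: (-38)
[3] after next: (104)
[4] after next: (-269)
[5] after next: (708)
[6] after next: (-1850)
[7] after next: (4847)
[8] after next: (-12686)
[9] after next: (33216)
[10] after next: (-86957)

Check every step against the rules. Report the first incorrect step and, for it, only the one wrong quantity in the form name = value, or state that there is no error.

Recomputing the run from the initial state:
step 1: x = 15
step 2: x = -38
step 3: x = 104
step 4: x = -269
step 5: x = 708
step 6: x = -1850
step 7: x = 4847
step 8: x = -12686
step 9: x = 33216
step 10: x = -86957
This matches the printout at every step.

no error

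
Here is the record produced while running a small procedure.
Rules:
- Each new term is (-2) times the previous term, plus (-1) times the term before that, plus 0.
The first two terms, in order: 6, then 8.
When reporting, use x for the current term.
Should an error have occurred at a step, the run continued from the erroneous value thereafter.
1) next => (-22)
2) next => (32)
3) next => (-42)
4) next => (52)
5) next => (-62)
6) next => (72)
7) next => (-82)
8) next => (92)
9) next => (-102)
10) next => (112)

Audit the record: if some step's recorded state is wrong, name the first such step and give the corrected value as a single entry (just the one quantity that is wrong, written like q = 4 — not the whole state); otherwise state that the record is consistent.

Step 1: x = -2*(8) + (-1)*(6) + (0) = -22 — in agreement.
Step 2: x = -2*(-22) + (-1)*(8) + (0) = 36 — the entry is off here.
That makes step 2 the first incorrect line — x = 36 is what it should show.

step 2, x = 36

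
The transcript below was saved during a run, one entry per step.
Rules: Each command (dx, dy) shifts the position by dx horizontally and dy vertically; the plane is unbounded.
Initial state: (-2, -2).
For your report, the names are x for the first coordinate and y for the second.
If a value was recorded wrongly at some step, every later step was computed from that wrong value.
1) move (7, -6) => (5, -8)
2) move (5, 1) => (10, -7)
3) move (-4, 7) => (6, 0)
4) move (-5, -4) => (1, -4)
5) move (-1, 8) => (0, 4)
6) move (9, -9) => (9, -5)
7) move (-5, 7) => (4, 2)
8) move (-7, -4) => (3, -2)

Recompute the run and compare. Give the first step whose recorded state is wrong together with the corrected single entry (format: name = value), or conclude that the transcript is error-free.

step 8, x = -3

Recomputing the run from the initial state:
step 1: x = 5, y = -8
step 2: x = 10, y = -7
step 3: x = 6, y = 0
step 4: x = 1, y = -4
step 5: x = 0, y = 4
step 6: x = 9, y = -5
step 7: x = 4, y = 2
step 8: x = -3, y = -2
The first disagreement with the transcript is at step 8, where the value should be x = -3.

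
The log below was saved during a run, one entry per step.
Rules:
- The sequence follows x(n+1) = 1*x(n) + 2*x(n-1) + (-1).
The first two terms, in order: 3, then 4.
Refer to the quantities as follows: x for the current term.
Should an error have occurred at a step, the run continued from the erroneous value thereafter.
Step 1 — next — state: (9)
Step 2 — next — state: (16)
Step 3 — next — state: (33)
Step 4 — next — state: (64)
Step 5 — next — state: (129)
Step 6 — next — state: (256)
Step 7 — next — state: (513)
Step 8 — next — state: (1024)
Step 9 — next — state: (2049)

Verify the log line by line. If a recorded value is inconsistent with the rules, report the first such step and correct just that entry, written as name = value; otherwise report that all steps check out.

no error

Recomputing the run from the initial state:
step 1: x = 9
step 2: x = 16
step 3: x = 33
step 4: x = 64
step 5: x = 129
step 6: x = 256
step 7: x = 513
step 8: x = 1024
step 9: x = 2049
This matches the log at every step.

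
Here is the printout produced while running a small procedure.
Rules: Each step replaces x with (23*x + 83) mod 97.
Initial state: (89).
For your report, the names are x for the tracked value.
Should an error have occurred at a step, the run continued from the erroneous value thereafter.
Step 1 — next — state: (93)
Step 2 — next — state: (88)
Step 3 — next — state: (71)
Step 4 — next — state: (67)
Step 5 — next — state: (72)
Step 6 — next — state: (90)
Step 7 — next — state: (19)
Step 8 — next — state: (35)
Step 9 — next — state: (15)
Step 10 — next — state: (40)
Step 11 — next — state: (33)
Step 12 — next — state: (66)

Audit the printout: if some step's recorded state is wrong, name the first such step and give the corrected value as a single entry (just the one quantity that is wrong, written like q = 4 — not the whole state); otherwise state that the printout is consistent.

Recomputing the run from the initial state:
step 1: x = 93
step 2: x = 88
step 3: x = 70
step 4: x = 44
step 5: x = 28
step 6: x = 48
step 7: x = 23
step 8: x = 30
step 9: x = 94
step 10: x = 14
step 11: x = 17
step 12: x = 86
The first disagreement with the printout is at step 3, where the value should be x = 70.

step 3, x = 70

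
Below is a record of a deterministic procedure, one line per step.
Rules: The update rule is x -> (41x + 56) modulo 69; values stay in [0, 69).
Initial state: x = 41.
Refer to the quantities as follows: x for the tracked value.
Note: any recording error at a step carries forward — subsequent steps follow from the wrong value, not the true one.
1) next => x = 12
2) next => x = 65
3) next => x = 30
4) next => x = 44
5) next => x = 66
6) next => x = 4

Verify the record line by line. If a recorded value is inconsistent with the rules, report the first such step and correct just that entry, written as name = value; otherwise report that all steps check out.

1. x = (41*41 + 56) mod 69 = 12 (exactly as logged)
2. x = (41*12 + 56) mod 69 = 65 (matches)
3. x = (41*65 + 56) mod 69 = 30 (verified)
4. x = (41*30 + 56) mod 69 = 44 (same as recorded)
5. x = (41*44 + 56) mod 69 = 66 (no discrepancy)
6. x = (41*66 + 56) mod 69 = 2 (the record has a different value)
First incorrect step: 6; the correct value is x = 2.

step 6, x = 2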